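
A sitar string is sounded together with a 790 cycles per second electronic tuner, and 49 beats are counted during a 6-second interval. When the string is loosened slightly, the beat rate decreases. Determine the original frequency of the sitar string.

Beat frequency = 49/6 = 8.1667 Hz.
|f − 790| = 8.1667, so the sitar string was at either 781.8333 Hz or 798.1667 Hz.
Reducing tension lowers a string's frequency; the adjustment lowers the sitar string's frequency.
The beat rate fell, so the adjustment moved the sitar string toward 790 Hz — it must have started above the reference.

798.1667 Hz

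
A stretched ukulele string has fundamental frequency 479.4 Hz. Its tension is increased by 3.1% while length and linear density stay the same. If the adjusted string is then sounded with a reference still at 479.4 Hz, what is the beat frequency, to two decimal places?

7.37 Hz

For a string, f ∝ √T, so the new frequency is 479.4·√1.031 = 486.7740 Hz.
f_beat = |486.7740 − 479.4| = 7.37 Hz.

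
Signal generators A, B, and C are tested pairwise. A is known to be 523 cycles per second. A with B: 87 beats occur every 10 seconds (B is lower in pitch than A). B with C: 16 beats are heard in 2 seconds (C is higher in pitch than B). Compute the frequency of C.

522.3 Hz

A–B: Beat frequency = 87/10 = 8.7 Hz.
B is below A, so f_B = 523 − 8.7 = 514.3 Hz.
B–C: Beat frequency = 16/2 = 8 Hz.
C is above B, so f_C = 514.3 + 8 = 522.3 Hz.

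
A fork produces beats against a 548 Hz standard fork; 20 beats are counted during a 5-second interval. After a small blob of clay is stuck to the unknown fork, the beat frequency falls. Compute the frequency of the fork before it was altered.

Beat frequency = 20/5 = 4 Hz.
|f − 548| = 4, so the fork was at either 544 Hz or 552 Hz.
Adding mass to a fork lowers its frequency; the adjustment lowers the fork's frequency.
The beat rate fell, so the adjustment moved the fork toward 548 Hz — it must have started above the reference.

552 Hz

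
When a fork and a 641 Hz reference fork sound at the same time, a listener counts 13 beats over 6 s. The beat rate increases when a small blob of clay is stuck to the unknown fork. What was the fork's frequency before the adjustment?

638.8333 Hz

Beat frequency = 13/6 = 2.1667 Hz.
|f − 641| = 2.1667, so the fork was at either 638.8333 Hz or 643.1667 Hz.
Adding mass to a fork lowers its frequency; the adjustment lowers the fork's frequency.
The beat rate rose, so the adjustment moved the fork further from 641 Hz — it was already below the reference.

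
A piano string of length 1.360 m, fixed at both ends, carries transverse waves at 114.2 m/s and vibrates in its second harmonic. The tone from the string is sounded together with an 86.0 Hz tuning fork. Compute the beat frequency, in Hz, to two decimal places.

2.03 Hz

For a string fixed at both ends, f_n = n·v/(2L) = 2·114.2/(2·1.360) = 83.9706 Hz.
f_beat = |83.9706 − 86.0| = 2.03 Hz.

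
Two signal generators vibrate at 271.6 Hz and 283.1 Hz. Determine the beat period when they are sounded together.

0.087 s

f_beat = |271.6 − 283.1| = 11.5 Hz.
Beat period T = 1 / f_beat = 1 / 11.5 s.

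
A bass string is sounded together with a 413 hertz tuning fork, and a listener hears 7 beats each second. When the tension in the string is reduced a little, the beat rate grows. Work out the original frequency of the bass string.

406 Hz

|f − 413| = 7, so the bass string was at either 406 Hz or 420 Hz.
Lower tension means lower frequency; the adjustment lowers the bass string's frequency.
The beat rate rose, so the adjustment moved the bass string further from 413 Hz — it was already below the reference.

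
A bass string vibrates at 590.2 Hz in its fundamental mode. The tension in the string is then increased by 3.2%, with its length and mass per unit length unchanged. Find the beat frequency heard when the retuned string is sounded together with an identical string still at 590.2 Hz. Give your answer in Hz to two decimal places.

For a string, f ∝ √T, so the new frequency is 590.2·√1.032 = 599.5688 Hz.
f_beat = |599.5688 − 590.2| = 9.37 Hz.

9.37 Hz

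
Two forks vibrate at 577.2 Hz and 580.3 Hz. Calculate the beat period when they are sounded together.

0.323 s

f_beat = |577.2 − 580.3| = 3.1 Hz.
Beat period T = 1 / f_beat = 1 / 3.1 s.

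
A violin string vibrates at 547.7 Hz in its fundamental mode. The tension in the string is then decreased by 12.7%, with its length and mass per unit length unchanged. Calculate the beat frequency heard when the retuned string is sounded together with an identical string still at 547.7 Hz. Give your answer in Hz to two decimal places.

For a string, f ∝ √T, so the new frequency is 547.7·√0.873 = 511.7406 Hz.
f_beat = |511.7406 − 547.7| = 35.96 Hz.

35.96 Hz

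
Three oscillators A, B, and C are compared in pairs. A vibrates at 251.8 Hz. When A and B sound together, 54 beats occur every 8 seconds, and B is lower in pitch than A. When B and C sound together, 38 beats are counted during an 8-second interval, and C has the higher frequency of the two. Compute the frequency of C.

A–B: Beat frequency = 54/8 = 6.75 Hz.
B is below A, so f_B = 251.8 − 6.75 = 245.05 Hz.
B–C: Beat frequency = 38/8 = 4.75 Hz.
C is above B, so f_C = 245.05 + 4.75 = 249.8 Hz.

249.8 Hz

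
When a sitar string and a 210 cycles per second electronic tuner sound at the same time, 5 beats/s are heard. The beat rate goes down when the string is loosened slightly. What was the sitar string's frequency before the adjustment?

|f − 210| = 5, so the sitar string was at either 205 Hz or 215 Hz.
Reducing tension lowers a string's frequency; the adjustment lowers the sitar string's frequency.
The beat rate fell, so the adjustment moved the sitar string toward 210 Hz — it must have started above the reference.

215 Hz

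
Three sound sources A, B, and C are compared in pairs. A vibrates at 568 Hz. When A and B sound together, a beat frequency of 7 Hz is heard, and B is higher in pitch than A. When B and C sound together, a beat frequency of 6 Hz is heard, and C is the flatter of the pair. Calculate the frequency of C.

569 Hz

B is above A, so f_B = 568 + 7 = 575 Hz.
C is below B, so f_C = 575 − 6 = 569 Hz.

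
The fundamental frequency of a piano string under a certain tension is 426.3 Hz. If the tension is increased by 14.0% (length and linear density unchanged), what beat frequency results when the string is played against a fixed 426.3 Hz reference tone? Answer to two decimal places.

For a string, f ∝ √T, so the new frequency is 426.3·√1.140 = 455.1638 Hz.
f_beat = |455.1638 − 426.3| = 28.86 Hz.

28.86 Hz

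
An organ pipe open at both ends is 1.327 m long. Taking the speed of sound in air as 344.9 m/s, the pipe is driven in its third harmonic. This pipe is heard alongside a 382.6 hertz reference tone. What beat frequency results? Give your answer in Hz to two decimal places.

Open pipe: f_n = n·v/(2L) = 3·344.9/(2·1.327) = 389.8644 Hz.
f_beat = |389.8644 − 382.6| = 7.26 Hz.

7.26 Hz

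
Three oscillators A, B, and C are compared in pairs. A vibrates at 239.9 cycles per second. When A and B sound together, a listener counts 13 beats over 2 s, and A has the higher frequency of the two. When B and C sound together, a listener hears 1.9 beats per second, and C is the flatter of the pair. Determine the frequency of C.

A–B: Beat frequency = 13/2 = 6.5 Hz.
B is below A, so f_B = 239.9 − 6.5 = 233.4 Hz.
C is below B, so f_C = 233.4 − 1.9 = 231.5 Hz.

231.5 Hz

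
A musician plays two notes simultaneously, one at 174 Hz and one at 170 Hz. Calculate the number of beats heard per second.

Beats arise from superposition of two nearby frequencies; the beat rate is |f₁ − f₂|.
|174 − 170| = 4 Hz.

4 Hz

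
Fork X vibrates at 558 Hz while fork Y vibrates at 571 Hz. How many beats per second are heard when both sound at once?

13 Hz

Beats arise from superposition of two nearby frequencies; the beat rate is |f₁ − f₂|.
|558 − 571| = 13 Hz.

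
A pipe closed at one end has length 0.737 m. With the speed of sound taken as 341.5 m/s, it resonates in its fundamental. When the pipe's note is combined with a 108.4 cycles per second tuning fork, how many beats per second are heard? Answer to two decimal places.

Closed pipe (odd harmonics): f_n = n·v/(4L) = 1·341.5/(4·0.737) = 115.8412 Hz.
f_beat = |115.8412 − 108.4| = 7.44 Hz.

7.44 Hz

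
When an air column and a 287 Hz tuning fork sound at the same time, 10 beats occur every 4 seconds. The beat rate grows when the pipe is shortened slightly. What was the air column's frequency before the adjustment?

Beat frequency = 10/4 = 2.5 Hz.
|f − 287| = 2.5, so the air column was at either 284.5 Hz or 289.5 Hz.
A shorter pipe has a higher fundamental; the adjustment raises the air column's frequency.
The beat rate rose, so the adjustment moved the air column further from 287 Hz — it was already above the reference.

289.5 Hz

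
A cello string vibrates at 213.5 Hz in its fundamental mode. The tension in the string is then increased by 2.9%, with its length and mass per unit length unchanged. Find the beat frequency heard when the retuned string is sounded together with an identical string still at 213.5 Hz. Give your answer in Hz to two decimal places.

For a string, f ∝ √T, so the new frequency is 213.5·√1.029 = 216.5736 Hz.
f_beat = |216.5736 − 213.5| = 3.07 Hz.

3.07 Hz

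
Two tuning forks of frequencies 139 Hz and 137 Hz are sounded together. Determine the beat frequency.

2 Hz

Beats arise from superposition of two nearby frequencies; the beat rate is |f₁ − f₂|.
|139 − 137| = 2 Hz.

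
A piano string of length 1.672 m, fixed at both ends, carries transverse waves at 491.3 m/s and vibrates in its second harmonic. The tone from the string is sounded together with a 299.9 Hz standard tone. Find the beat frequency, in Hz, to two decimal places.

For a string fixed at both ends, f_n = n·v/(2L) = 2·491.3/(2·1.672) = 293.8397 Hz.
f_beat = |293.8397 − 299.9| = 6.06 Hz.

6.06 Hz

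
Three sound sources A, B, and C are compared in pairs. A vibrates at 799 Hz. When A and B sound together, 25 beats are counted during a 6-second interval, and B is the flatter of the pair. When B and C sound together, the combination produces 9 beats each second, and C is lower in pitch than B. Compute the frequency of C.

A–B: Beat frequency = 25/6 = 4.1667 Hz.
B is below A, so f_B = 799 − 4.1667 = 794.8333 Hz.
C is below B, so f_C = 794.8333 − 9 = 785.8333 Hz.

785.8333 Hz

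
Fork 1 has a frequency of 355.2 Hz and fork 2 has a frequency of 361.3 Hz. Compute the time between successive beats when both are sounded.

0.164 s

f_beat = |355.2 − 361.3| = 6.1 Hz.
Beat period T = 1 / f_beat = 1 / 6.1 s.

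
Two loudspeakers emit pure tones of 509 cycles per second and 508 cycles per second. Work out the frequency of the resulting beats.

1 Hz

The beat frequency equals the magnitude of the frequency difference.
|509 − 508| = 1 Hz.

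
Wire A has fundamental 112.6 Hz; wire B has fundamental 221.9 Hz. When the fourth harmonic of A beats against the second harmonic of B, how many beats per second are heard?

6.6 Hz

Fourth harmonic of the first: 4·112.6 = 450.4 Hz.
Second harmonic of the second: 2·221.9 = 443.8 Hz.
f_beat = |450.4 − 443.8| = 6.6 Hz.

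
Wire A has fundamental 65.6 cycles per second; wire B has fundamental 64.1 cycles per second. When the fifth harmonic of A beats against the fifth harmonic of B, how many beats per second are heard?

Fifth harmonic of the first: 5·65.6 = 328.0 Hz.
Fifth harmonic of the second: 5·64.1 = 320.5 Hz.
f_beat = |328.0 − 320.5| = 7.5 Hz.

7.5 Hz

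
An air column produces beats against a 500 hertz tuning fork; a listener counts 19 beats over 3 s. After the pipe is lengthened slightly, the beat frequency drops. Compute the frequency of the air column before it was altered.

Beat frequency = 19/3 = 6.3333 Hz.
|f − 500| = 6.3333, so the air column was at either 493.6667 Hz or 506.3333 Hz.
A longer pipe has a lower fundamental; the adjustment lowers the air column's frequency.
The beat rate fell, so the adjustment moved the air column toward 500 Hz — it must have started above the reference.

506.3333 Hz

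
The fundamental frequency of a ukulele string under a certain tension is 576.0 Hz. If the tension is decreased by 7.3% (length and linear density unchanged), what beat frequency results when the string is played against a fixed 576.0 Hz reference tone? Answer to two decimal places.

21.42 Hz

For a string, f ∝ √T, so the new frequency is 576.0·√0.927 = 554.5776 Hz.
f_beat = |554.5776 − 576.0| = 21.42 Hz.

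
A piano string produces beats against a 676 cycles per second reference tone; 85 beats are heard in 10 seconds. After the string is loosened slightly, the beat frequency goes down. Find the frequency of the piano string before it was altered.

684.5 Hz

Beat frequency = 85/10 = 8.5 Hz.
|f − 676| = 8.5, so the piano string was at either 667.5 Hz or 684.5 Hz.
Reducing tension lowers a string's frequency; the adjustment lowers the piano string's frequency.
The beat rate fell, so the adjustment moved the piano string toward 676 Hz — it must have started above the reference.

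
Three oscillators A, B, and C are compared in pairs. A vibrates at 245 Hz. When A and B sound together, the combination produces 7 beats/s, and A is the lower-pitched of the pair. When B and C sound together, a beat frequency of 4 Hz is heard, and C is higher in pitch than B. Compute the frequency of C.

256 Hz

B is above A, so f_B = 245 + 7 = 252 Hz.
C is above B, so f_C = 252 + 4 = 256 Hz.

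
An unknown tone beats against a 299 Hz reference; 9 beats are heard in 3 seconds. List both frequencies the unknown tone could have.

296 Hz or 302 Hz

Beat frequency = 9/3 = 3 Hz.
|f − 299| = 3, so f = 299 ± 3.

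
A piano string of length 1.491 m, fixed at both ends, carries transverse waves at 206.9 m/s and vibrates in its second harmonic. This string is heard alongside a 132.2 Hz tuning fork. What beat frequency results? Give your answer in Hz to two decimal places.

For a string fixed at both ends, f_n = n·v/(2L) = 2·206.9/(2·1.491) = 138.7659 Hz.
f_beat = |138.7659 − 132.2| = 6.57 Hz.

6.57 Hz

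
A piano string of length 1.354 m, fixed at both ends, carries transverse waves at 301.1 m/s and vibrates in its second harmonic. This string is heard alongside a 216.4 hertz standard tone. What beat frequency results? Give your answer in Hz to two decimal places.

For a string fixed at both ends, f_n = n·v/(2L) = 2·301.1/(2·1.354) = 222.3781 Hz.
f_beat = |222.3781 − 216.4| = 5.98 Hz.

5.98 Hz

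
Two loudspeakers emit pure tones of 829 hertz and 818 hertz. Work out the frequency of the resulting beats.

11 Hz

Beats arise from superposition of two nearby frequencies; the beat rate is |f₁ − f₂|.
|829 − 818| = 11 Hz.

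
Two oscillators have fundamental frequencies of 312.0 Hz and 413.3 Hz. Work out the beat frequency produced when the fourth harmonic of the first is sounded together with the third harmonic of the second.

8.1 Hz

Fourth harmonic of the first: 4·312.0 = 1248.0 Hz.
Third harmonic of the second: 3·413.3 = 1239.9 Hz.
f_beat = |1248.0 − 1239.9| = 8.1 Hz.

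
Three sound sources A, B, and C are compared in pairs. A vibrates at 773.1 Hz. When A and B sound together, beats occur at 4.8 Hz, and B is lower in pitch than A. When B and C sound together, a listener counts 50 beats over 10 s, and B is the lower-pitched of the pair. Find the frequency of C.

B is below A, so f_B = 773.1 − 4.8 = 768.3 Hz.
B–C: Beat frequency = 50/10 = 5 Hz.
C is above B, so f_C = 768.3 + 5 = 773.3 Hz.

773.3 Hz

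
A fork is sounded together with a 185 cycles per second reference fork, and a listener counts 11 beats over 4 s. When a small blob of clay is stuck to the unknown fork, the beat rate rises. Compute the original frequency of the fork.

182.25 Hz

Beat frequency = 11/4 = 2.75 Hz.
|f − 185| = 2.75, so the fork was at either 182.25 Hz or 187.75 Hz.
Adding mass to a fork lowers its frequency; the adjustment lowers the fork's frequency.
The beat rate rose, so the adjustment moved the fork further from 185 Hz — it was already below the reference.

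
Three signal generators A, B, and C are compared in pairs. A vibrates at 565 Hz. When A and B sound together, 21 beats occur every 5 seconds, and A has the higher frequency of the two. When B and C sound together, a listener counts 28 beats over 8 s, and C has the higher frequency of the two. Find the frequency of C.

A–B: Beat frequency = 21/5 = 4.2 Hz.
B is below A, so f_B = 565 − 4.2 = 560.8 Hz.
B–C: Beat frequency = 28/8 = 3.5 Hz.
C is above B, so f_C = 560.8 + 3.5 = 564.3 Hz.

564.3 Hz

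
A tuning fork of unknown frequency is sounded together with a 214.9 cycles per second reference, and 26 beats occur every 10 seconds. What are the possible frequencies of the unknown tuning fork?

212.3 Hz or 217.5 Hz

Beat frequency = 26/10 = 2.6 Hz.
|f − 214.9| = 2.6, so f = 214.9 ± 2.6.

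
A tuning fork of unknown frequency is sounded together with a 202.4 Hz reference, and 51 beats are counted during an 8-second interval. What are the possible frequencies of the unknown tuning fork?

Beat frequency = 51/8 = 6.375 Hz.
|f − 202.4| = 6.375, so f = 202.4 ± 6.375.

196.025 Hz or 208.775 Hz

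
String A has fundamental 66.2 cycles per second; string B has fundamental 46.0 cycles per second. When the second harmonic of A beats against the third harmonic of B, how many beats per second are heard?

Second harmonic of the first: 2·66.2 = 132.4 Hz.
Third harmonic of the second: 3·46.0 = 138.0 Hz.
f_beat = |132.4 − 138.0| = 5.6 Hz.

5.6 Hz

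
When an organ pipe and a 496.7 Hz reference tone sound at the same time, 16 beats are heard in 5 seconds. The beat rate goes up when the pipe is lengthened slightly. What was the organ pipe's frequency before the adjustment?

493.5 Hz

Beat frequency = 16/5 = 3.2 Hz.
|f − 496.7| = 3.2, so the organ pipe was at either 493.5 Hz or 499.9 Hz.
A longer pipe has a lower fundamental; the adjustment lowers the organ pipe's frequency.
The beat rate rose, so the adjustment moved the organ pipe further from 496.7 Hz — it was already below the reference.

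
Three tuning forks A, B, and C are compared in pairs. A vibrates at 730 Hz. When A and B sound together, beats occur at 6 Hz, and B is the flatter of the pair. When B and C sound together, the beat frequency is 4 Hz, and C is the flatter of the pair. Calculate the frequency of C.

B is below A, so f_B = 730 − 6 = 724 Hz.
C is below B, so f_C = 724 − 4 = 720 Hz.

720 Hz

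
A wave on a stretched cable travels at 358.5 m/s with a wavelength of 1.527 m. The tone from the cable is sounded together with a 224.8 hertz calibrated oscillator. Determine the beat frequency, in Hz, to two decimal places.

9.97 Hz

Source frequency f = v/λ = 358.5/1.527 = 234.7741 Hz.
f_beat = |234.7741 − 224.8| = 9.97 Hz.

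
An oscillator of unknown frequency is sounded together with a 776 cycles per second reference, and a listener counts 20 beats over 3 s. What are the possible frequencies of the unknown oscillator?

Beat frequency = 20/3 = 6.6667 Hz.
|f − 776| = 6.6667, so f = 776 ± 6.6667.

769.3333 Hz or 782.6667 Hz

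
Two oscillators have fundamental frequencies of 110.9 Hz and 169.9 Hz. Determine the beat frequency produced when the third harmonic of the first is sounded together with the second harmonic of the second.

Third harmonic of the first: 3·110.9 = 332.7 Hz.
Second harmonic of the second: 2·169.9 = 339.8 Hz.
f_beat = |332.7 − 339.8| = 7.1 Hz.

7.1 Hz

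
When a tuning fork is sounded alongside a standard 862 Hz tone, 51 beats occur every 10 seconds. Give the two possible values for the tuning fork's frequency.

856.9 Hz or 867.1 Hz

Beat frequency = 51/10 = 5.1 Hz.
|f − 862| = 5.1, so f = 862 ± 5.1.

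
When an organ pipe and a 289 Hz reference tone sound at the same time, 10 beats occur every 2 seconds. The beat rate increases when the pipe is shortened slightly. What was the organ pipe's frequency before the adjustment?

294 Hz

Beat frequency = 10/2 = 5 Hz.
|f − 289| = 5, so the organ pipe was at either 284 Hz or 294 Hz.
A shorter pipe has a higher fundamental; the adjustment raises the organ pipe's frequency.
The beat rate rose, so the adjustment moved the organ pipe further from 289 Hz — it was already above the reference.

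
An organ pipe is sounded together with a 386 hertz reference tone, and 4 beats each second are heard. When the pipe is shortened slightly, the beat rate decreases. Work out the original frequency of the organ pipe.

|f − 386| = 4, so the organ pipe was at either 382 Hz or 390 Hz.
A shorter pipe has a higher fundamental; the adjustment raises the organ pipe's frequency.
The beat rate fell, so the adjustment moved the organ pipe toward 386 Hz — it must have started below the reference.

382 Hz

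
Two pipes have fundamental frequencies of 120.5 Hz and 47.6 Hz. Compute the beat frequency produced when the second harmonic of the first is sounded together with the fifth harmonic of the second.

3.0 Hz

Second harmonic of the first: 2·120.5 = 241.0 Hz.
Fifth harmonic of the second: 5·47.6 = 238.0 Hz.
f_beat = |241.0 − 238.0| = 3.0 Hz.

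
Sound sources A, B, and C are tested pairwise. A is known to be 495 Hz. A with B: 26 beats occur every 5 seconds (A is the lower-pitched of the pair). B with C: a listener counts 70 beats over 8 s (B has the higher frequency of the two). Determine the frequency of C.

A–B: Beat frequency = 26/5 = 5.2 Hz.
B is above A, so f_B = 495 + 5.2 = 500.2 Hz.
B–C: Beat frequency = 70/8 = 8.75 Hz.
C is below B, so f_C = 500.2 − 8.75 = 491.45 Hz.

491.45 Hz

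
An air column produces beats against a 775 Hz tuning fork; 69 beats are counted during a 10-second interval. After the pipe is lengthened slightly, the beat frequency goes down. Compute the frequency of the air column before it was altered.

Beat frequency = 69/10 = 6.9 Hz.
|f − 775| = 6.9, so the air column was at either 768.1 Hz or 781.9 Hz.
A longer pipe has a lower fundamental; the adjustment lowers the air column's frequency.
The beat rate fell, so the adjustment moved the air column toward 775 Hz — it must have started above the reference.

781.9 Hz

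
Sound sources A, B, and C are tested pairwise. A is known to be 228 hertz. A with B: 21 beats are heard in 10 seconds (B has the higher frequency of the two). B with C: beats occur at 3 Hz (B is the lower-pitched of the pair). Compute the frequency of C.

A–B: Beat frequency = 21/10 = 2.1 Hz.
B is above A, so f_B = 228 + 2.1 = 230.1 Hz.
C is above B, so f_C = 230.1 + 3 = 233.1 Hz.

233.1 Hz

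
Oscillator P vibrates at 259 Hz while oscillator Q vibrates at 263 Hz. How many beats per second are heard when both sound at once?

4 Hz

f_beat = |f₁ − f₂|.
|259 − 263| = 4 Hz.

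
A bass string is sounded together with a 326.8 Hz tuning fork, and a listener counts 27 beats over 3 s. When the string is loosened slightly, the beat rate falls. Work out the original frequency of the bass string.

Beat frequency = 27/3 = 9 Hz.
|f − 326.8| = 9, so the bass string was at either 317.8 Hz or 335.8 Hz.
Reducing tension lowers a string's frequency; the adjustment lowers the bass string's frequency.
The beat rate fell, so the adjustment moved the bass string toward 326.8 Hz — it must have started above the reference.

335.8 Hz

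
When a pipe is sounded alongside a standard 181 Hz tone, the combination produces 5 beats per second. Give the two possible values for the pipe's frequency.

176 Hz or 186 Hz

|f − 181| = 5, so f = 181 ± 5.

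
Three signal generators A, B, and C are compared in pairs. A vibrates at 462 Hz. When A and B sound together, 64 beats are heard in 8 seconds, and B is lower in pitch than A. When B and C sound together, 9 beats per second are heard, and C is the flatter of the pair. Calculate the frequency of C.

445 Hz

A–B: Beat frequency = 64/8 = 8 Hz.
B is below A, so f_B = 462 − 8 = 454 Hz.
C is below B, so f_C = 454 − 9 = 445 Hz.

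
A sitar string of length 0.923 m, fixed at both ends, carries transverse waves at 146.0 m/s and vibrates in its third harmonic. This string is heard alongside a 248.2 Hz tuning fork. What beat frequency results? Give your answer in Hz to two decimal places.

10.93 Hz

For a string fixed at both ends, f_n = n·v/(2L) = 3·146.0/(2·0.923) = 237.2698 Hz.
f_beat = |237.2698 − 248.2| = 10.93 Hz.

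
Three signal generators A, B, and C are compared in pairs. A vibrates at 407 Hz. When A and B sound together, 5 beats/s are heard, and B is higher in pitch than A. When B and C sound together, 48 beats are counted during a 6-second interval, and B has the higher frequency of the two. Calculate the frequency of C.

B is above A, so f_B = 407 + 5 = 412 Hz.
B–C: Beat frequency = 48/6 = 8 Hz.
C is below B, so f_C = 412 − 8 = 404 Hz.

404 Hz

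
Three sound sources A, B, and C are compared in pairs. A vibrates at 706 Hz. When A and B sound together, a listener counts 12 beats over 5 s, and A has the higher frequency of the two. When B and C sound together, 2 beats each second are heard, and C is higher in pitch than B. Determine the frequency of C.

705.6 Hz

A–B: Beat frequency = 12/5 = 2.4 Hz.
B is below A, so f_B = 706 − 2.4 = 703.6 Hz.
C is above B, so f_C = 703.6 + 2 = 705.6 Hz.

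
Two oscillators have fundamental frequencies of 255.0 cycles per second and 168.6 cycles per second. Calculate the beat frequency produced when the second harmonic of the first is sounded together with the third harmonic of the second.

4.2 Hz

Second harmonic of the first: 2·255.0 = 510.0 Hz.
Third harmonic of the second: 3·168.6 = 505.8 Hz.
f_beat = |510.0 − 505.8| = 4.2 Hz.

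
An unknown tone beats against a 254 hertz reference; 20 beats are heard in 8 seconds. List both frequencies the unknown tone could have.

Beat frequency = 20/8 = 2.5 Hz.
|f − 254| = 2.5, so f = 254 ± 2.5.

251.5 Hz or 256.5 Hz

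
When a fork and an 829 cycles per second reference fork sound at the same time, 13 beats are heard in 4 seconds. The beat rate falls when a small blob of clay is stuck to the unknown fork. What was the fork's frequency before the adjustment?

832.25 Hz

Beat frequency = 13/4 = 3.25 Hz.
|f − 829| = 3.25, so the fork was at either 825.75 Hz or 832.25 Hz.
Adding mass to a fork lowers its frequency; the adjustment lowers the fork's frequency.
The beat rate fell, so the adjustment moved the fork toward 829 Hz — it must have started above the reference.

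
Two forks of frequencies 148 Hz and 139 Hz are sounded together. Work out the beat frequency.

9 Hz

f_beat = |f₁ − f₂|.
|148 − 139| = 9 Hz.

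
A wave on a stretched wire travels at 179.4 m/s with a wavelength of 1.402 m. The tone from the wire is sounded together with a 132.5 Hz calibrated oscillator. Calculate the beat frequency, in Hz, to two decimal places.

4.54 Hz

Source frequency f = v/λ = 179.4/1.402 = 127.9601 Hz.
f_beat = |127.9601 − 132.5| = 4.54 Hz.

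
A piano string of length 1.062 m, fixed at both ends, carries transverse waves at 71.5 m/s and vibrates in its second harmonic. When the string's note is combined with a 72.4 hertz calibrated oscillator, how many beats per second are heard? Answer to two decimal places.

5.07 Hz

For a string fixed at both ends, f_n = n·v/(2L) = 2·71.5/(2·1.062) = 67.3258 Hz.
f_beat = |67.3258 − 72.4| = 5.07 Hz.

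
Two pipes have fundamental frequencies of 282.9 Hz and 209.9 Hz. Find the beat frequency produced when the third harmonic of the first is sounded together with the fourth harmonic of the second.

9.1 Hz

Third harmonic of the first: 3·282.9 = 848.7 Hz.
Fourth harmonic of the second: 4·209.9 = 839.6 Hz.
f_beat = |848.7 − 839.6| = 9.1 Hz.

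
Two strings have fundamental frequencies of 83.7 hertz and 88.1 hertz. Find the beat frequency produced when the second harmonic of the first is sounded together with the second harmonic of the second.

Second harmonic of the first: 2·83.7 = 167.4 Hz.
Second harmonic of the second: 2·88.1 = 176.2 Hz.
f_beat = |167.4 − 176.2| = 8.8 Hz.

8.8 Hz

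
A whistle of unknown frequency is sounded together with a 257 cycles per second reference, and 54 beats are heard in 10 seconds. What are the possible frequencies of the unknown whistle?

Beat frequency = 54/10 = 5.4 Hz.
|f − 257| = 5.4, so f = 257 ± 5.4.

251.6 Hz or 262.4 Hz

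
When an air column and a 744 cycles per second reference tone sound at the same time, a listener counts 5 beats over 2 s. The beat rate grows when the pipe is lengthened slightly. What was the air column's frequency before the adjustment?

741.5 Hz

Beat frequency = 5/2 = 2.5 Hz.
|f − 744| = 2.5, so the air column was at either 741.5 Hz or 746.5 Hz.
A longer pipe has a lower fundamental; the adjustment lowers the air column's frequency.
The beat rate rose, so the adjustment moved the air column further from 744 Hz — it was already below the reference.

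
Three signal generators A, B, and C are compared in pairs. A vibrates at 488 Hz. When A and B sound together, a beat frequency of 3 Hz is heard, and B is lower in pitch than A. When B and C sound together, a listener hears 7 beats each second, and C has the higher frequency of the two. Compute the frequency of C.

B is below A, so f_B = 488 − 3 = 485 Hz.
C is above B, so f_C = 485 + 7 = 492 Hz.

492 Hz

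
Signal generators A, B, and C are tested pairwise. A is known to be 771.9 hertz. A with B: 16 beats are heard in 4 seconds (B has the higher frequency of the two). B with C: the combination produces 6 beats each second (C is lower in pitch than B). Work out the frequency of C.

A–B: Beat frequency = 16/4 = 4 Hz.
B is above A, so f_B = 771.9 + 4 = 775.9 Hz.
C is below B, so f_C = 775.9 − 6 = 769.9 Hz.

769.9 Hz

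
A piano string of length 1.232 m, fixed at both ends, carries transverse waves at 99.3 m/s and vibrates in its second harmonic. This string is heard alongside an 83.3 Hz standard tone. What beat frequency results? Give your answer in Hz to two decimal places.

2.70 Hz

For a string fixed at both ends, f_n = n·v/(2L) = 2·99.3/(2·1.232) = 80.6006 Hz.
f_beat = |80.6006 − 83.3| = 2.70 Hz.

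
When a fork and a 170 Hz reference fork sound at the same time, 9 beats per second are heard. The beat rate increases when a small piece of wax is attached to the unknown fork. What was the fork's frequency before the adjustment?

161 Hz

|f − 170| = 9, so the fork was at either 161 Hz or 179 Hz.
Loading a fork with wax lowers its frequency; the adjustment lowers the fork's frequency.
The beat rate rose, so the adjustment moved the fork further from 170 Hz — it was already below the reference.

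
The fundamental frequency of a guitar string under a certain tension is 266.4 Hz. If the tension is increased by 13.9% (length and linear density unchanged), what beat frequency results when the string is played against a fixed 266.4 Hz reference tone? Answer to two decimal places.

For a string, f ∝ √T, so the new frequency is 266.4·√1.139 = 284.3126 Hz.
f_beat = |284.3126 − 266.4| = 17.91 Hz.

17.91 Hz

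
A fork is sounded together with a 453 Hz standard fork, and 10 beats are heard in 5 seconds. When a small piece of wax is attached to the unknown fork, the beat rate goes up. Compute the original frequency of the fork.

451 Hz

Beat frequency = 10/5 = 2 Hz.
|f − 453| = 2, so the fork was at either 451 Hz or 455 Hz.
Loading a fork with wax lowers its frequency; the adjustment lowers the fork's frequency.
The beat rate rose, so the adjustment moved the fork further from 453 Hz — it was already below the reference.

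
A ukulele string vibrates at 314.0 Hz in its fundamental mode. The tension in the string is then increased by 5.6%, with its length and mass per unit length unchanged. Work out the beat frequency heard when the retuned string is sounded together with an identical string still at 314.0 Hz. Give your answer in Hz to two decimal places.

8.67 Hz

For a string, f ∝ √T, so the new frequency is 314.0·√1.056 = 322.6722 Hz.
f_beat = |322.6722 − 314.0| = 8.67 Hz.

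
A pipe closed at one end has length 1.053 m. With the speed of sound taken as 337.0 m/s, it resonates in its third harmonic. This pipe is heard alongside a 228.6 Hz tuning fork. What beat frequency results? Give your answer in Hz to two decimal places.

Closed pipe (odd harmonics): f_n = n·v/(4L) = 3·337.0/(4·1.053) = 240.0285 Hz.
f_beat = |240.0285 − 228.6| = 11.43 Hz.

11.43 Hz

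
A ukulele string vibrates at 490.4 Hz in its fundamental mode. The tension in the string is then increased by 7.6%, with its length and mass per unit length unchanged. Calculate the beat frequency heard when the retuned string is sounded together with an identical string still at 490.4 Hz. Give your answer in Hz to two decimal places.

18.29 Hz

For a string, f ∝ √T, so the new frequency is 490.4·√1.076 = 508.6940 Hz.
f_beat = |508.6940 − 490.4| = 18.29 Hz.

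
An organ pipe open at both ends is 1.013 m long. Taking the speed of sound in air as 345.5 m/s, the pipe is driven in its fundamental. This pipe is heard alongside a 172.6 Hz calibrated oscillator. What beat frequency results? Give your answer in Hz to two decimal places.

2.07 Hz

Open pipe: f_n = n·v/(2L) = 1·345.5/(2·1.013) = 170.5331 Hz.
f_beat = |170.5331 − 172.6| = 2.07 Hz.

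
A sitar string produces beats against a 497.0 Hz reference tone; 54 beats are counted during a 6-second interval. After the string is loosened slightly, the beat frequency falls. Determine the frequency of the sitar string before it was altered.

506 Hz

Beat frequency = 54/6 = 9 Hz.
|f − 497.0| = 9, so the sitar string was at either 488 Hz or 506 Hz.
Reducing tension lowers a string's frequency; the adjustment lowers the sitar string's frequency.
The beat rate fell, so the adjustment moved the sitar string toward 497.0 Hz — it must have started above the reference.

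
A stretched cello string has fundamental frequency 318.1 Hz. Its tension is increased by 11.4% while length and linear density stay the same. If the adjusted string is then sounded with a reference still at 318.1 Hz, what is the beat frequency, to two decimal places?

For a string, f ∝ √T, so the new frequency is 318.1·√1.114 = 335.7425 Hz.
f_beat = |335.7425 − 318.1| = 17.64 Hz.

17.64 Hz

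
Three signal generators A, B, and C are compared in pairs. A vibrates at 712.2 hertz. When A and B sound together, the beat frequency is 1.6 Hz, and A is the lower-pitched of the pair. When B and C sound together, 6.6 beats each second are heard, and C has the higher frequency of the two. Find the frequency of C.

B is above A, so f_B = 712.2 + 1.6 = 713.8 Hz.
C is above B, so f_C = 713.8 + 6.6 = 720.4 Hz.

720.4 Hz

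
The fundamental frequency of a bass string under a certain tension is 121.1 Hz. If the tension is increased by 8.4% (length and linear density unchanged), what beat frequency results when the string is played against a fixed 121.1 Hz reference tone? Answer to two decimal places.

4.98 Hz

For a string, f ∝ √T, so the new frequency is 121.1·√1.084 = 126.0837 Hz.
f_beat = |126.0837 − 121.1| = 4.98 Hz.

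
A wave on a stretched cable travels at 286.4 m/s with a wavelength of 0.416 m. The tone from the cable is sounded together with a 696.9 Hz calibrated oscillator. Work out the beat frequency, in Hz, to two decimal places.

Source frequency f = v/λ = 286.4/0.416 = 688.4615 Hz.
f_beat = |688.4615 − 696.9| = 8.44 Hz.

8.44 Hz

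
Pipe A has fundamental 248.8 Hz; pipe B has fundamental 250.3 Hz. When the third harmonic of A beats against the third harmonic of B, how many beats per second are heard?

4.5 Hz

Third harmonic of the first: 3·248.8 = 746.4 Hz.
Third harmonic of the second: 3·250.3 = 750.9 Hz.
f_beat = |746.4 − 750.9| = 4.5 Hz.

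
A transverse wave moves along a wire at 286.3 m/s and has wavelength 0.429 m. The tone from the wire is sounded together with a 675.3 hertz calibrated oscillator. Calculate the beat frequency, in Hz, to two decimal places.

7.93 Hz

Source frequency f = v/λ = 286.3/0.429 = 667.3660 Hz.
f_beat = |667.3660 − 675.3| = 7.93 Hz.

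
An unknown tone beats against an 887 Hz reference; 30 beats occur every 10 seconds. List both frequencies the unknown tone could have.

884 Hz or 890 Hz

Beat frequency = 30/10 = 3 Hz.
|f − 887| = 3, so f = 887 ± 3.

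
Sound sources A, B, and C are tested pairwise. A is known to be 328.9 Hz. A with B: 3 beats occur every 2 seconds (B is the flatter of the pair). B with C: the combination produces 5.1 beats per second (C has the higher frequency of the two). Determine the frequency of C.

A–B: Beat frequency = 3/2 = 1.5 Hz.
B is below A, so f_B = 328.9 − 1.5 = 327.4 Hz.
C is above B, so f_C = 327.4 + 5.1 = 332.5 Hz.

332.5 Hz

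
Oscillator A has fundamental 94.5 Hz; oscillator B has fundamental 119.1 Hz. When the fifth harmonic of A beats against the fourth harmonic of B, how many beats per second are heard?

3.9 Hz

Fifth harmonic of the first: 5·94.5 = 472.5 Hz.
Fourth harmonic of the second: 4·119.1 = 476.4 Hz.
f_beat = |472.5 − 476.4| = 3.9 Hz.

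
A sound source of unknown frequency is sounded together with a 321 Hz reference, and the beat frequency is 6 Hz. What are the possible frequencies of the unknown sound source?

315 Hz or 327 Hz

|f − 321| = 6, so f = 321 ± 6.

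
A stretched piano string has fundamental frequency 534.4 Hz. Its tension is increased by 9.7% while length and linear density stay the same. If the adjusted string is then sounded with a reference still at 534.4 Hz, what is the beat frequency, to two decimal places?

For a string, f ∝ √T, so the new frequency is 534.4·√1.097 = 559.7186 Hz.
f_beat = |559.7186 − 534.4| = 25.32 Hz.

25.32 Hz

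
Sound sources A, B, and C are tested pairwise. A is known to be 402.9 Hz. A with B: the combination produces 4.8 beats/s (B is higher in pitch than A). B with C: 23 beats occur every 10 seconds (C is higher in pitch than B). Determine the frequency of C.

B is above A, so f_B = 402.9 + 4.8 = 407.7 Hz.
B–C: Beat frequency = 23/10 = 2.3 Hz.
C is above B, so f_C = 407.7 + 2.3 = 410 Hz.

410 Hz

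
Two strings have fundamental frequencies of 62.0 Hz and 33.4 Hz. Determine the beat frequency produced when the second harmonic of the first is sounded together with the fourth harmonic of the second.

Second harmonic of the first: 2·62.0 = 124.0 Hz.
Fourth harmonic of the second: 4·33.4 = 133.6 Hz.
f_beat = |124.0 − 133.6| = 9.6 Hz.

9.6 Hz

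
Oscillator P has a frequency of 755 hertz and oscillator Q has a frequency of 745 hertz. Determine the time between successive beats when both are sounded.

f_beat = |755 − 745| = 10 Hz.
Beat period T = 1 / f_beat = 1 / 10 s.

0.100 s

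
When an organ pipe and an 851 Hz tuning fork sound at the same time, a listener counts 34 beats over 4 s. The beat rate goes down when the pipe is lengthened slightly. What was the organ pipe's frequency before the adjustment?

Beat frequency = 34/4 = 8.5 Hz.
|f − 851| = 8.5, so the organ pipe was at either 842.5 Hz or 859.5 Hz.
A longer pipe has a lower fundamental; the adjustment lowers the organ pipe's frequency.
The beat rate fell, so the adjustment moved the organ pipe toward 851 Hz — it must have started above the reference.

859.5 Hz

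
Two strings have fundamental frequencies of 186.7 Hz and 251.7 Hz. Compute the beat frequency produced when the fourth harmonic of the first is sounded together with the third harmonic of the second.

Fourth harmonic of the first: 4·186.7 = 746.8 Hz.
Third harmonic of the second: 3·251.7 = 755.1 Hz.
f_beat = |746.8 − 755.1| = 8.3 Hz.

8.3 Hz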